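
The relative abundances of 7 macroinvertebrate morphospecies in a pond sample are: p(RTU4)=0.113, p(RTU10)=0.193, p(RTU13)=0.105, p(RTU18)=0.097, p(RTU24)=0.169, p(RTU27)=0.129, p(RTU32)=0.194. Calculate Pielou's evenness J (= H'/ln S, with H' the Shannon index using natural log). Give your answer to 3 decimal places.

H' = −Σ pᵢ ln pᵢ = −((-0.24638) + (-0.31750) + (-0.23665) + (-0.22631) + (-0.30046) + (-0.26418) + (-0.31814)) = 1.90962 (working shown to 5 dp, full precision carried).
With S = 7 species, ln S = 1.94591, so J = 1.90962/1.94591 = 0.98135, i.e. 0.981 to 3 decimal places.

0.981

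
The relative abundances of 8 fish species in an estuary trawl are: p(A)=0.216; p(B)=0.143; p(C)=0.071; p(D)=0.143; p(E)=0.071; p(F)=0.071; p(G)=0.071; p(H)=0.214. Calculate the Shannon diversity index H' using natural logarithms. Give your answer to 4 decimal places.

1.9684

Each pᵢ ln pᵢ term (working shown to 6 dp, full precision carried): 0.216×(-1.532477)=-0.331015, 0.143×(-1.944911)=-0.278122, 0.071×(-2.645075)=-0.187800, 0.143×(-1.944911)=-0.278122, 0.071×(-2.645075)=-0.187800, 0.071×(-2.645075)=-0.187800, 0.071×(-2.645075)=-0.187800, 0.214×(-1.541779)=-0.329941.
Sum = -1.968402, so H' = 1.9684.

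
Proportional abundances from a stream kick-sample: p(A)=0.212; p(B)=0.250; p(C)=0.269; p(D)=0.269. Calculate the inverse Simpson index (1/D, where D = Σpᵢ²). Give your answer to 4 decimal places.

D = 0.212² + 0.25² + 0.269² + 0.269² = 0.04494400 + 0.06250000 + 0.07236100 + 0.07236100 = 0.25216600 (working shown to 8 dp, full precision carried).
So 1/D = 3.965642, i.e. 3.9656 to 4 decimal places.

3.9656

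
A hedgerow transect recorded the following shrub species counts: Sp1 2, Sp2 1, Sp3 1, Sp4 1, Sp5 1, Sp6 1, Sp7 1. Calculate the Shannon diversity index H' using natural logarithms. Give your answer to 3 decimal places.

1.906

Total N = 2+1+1+1+1+1+1 = 8, so the proportions are 0.25, 0.125, 0.125, 0.125, 0.125, 0.125, 0.125 (working shown to 5 dp, full precision carried).
Each pᵢ ln pᵢ term: 0.25×(-1.38629)=-0.34657, 0.125×(-2.07944)=-0.25993, 0.125×(-2.07944)=-0.25993, 0.125×(-2.07944)=-0.25993, 0.125×(-2.07944)=-0.25993, 0.125×(-2.07944)=-0.25993, 0.125×(-2.07944)=-0.25993.
Sum = -1.90615, so H' = 1.906.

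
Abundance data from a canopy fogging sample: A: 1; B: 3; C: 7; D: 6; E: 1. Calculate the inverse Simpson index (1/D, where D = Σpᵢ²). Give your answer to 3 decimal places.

3.375

Total N = 1+3+7+6+1 = 18, so the proportions are 0.0555556, 0.1666667, 0.3888889, 0.3333333, 0.0555556 (working shown to 7 dp, full precision carried).
D = 0.0555556² + 0.1666667² + 0.3888889² + 0.3333333² + 0.0555556² = 0.0030864 + 0.0277778 + 0.1512346 + 0.1111111 + 0.0030864 = 0.2962963.
So 1/D = 3.37500, i.e. 3.375 to 3 decimal places.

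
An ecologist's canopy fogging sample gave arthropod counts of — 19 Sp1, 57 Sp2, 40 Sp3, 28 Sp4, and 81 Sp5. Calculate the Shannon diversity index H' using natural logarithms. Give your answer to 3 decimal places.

Total N = 19+57+40+28+81 = 225, so the proportions are 0.08444, 0.25333, 0.17778, 0.12444, 0.36 (working shown to 5 dp, full precision carried).
Each pᵢ ln pᵢ term: 0.08444×(-2.47166)=-0.20872, 0.25333×(-1.37305)=-0.34784, 0.17778×(-1.72722)=-0.30706, 0.12444×(-2.08390)=-0.25933, 0.36×(-1.02165)=-0.36779.
Sum = -1.49074, so H' = 1.491.

1.491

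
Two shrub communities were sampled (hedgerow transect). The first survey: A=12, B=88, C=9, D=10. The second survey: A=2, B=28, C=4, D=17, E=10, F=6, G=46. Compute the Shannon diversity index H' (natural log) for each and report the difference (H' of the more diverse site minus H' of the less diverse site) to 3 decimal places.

0.699

The first survey: N=119, proportions 0.10084, 0.7395, 0.07563, 0.08403, giving H' = 0.85790 (working shown to 5 dp, full precision carried).
The second survey: N=113, proportions 0.0177, 0.24779, 0.0354, 0.15044, 0.0885, 0.0531, 0.40708, giving H' = 1.55666.
Difference = |0.85790 − 1.55666| = 0.69876, i.e. 0.699 to 3 decimal places.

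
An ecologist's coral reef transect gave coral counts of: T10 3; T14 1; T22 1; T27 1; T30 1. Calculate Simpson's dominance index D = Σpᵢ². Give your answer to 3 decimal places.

0.265

Total N = 3+1+1+1+1 = 7, so the proportions are 0.42857, 0.14286, 0.14286, 0.14286, 0.14286 (working shown to 5 dp, full precision carried).
D = 0.42857² + 0.14286² + 0.14286² + 0.14286² + 0.14286² = 0.18367 + 0.02041 + 0.02041 + 0.02041 + 0.02041 = 0.26531.
To 3 decimal places, D = 0.265.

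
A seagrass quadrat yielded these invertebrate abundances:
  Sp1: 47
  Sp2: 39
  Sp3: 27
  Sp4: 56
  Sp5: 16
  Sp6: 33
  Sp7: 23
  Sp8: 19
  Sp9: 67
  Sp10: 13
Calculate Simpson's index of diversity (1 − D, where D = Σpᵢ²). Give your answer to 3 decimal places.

0.875

Total N = 47+39+27+56+16+33+23+19+67+13 = 340, so the proportions are 0.13824, 0.11471, 0.07941, 0.16471, 0.04706, 0.09706, 0.06765, 0.05588, 0.19706, 0.03824 (working shown to 5 dp, full precision carried).
D = 0.13824² + 0.11471² + 0.07941² + 0.16471² + 0.04706² + 0.09706² + 0.06765² + 0.05588² + 0.19706² + 0.03824² = 0.01911 + 0.01316 + 0.00631 + 0.02713 + 0.00221 + 0.00942 + 0.00458 + 0.00312 + 0.03883 + 0.00146 = 0.12533.
So 1 − D = 0.87467, i.e. 0.875 to 3 decimal places.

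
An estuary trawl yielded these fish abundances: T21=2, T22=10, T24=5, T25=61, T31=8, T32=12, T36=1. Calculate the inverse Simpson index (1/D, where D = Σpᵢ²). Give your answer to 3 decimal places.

Total N = 2+10+5+61+8+12+1 = 99, so the proportions are 0.020202, 0.10101, 0.050505, 0.616162, 0.080808, 0.121212, 0.010101 (working shown to 6 dp, full precision carried).
D = 0.020202² + 0.10101² + 0.050505² + 0.616162² + 0.080808² + 0.121212² + 0.010101² = 0.000408 + 0.010203 + 0.002551 + 0.379655 + 0.006530 + 0.014692 + 0.000102 = 0.414141.
So 1/D = 2.41463, i.e. 2.415 to 3 decimal places.

2.415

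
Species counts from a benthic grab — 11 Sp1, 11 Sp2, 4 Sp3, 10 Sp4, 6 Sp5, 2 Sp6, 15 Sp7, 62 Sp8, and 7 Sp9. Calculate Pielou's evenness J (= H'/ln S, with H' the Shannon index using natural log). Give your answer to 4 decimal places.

0.7733

Total N = 11+11+4+10+6+2+15+62+7 = 128, so the proportions are 0.085938, 0.085938, 0.03125, 0.078125, 0.046875, 0.015625, 0.117188, 0.484375, 0.054688 (working shown to 6 dp, full precision carried).
H' = −Σ pᵢ ln pᵢ = −((-0.210902) + (-0.210902) + (-0.108304) + (-0.199175) + (-0.143450) + (-0.064983) + (-0.251248) + (-0.351121) + (-0.158928)) = 1.699014.
With S = 9 species, ln S = 2.197225, so J = 1.699014/2.197225 = 0.773255, i.e. 0.7733 to 4 decimal places.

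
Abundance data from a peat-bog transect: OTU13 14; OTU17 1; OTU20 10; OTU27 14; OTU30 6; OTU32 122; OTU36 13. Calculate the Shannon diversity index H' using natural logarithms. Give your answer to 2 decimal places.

Total N = 14+1+10+14+6+122+13 = 180, so the proportions are 0.0778, 0.0056, 0.0556, 0.0778, 0.0333, 0.6778, 0.0722 (working shown to 4 dp, full precision carried).
Each pᵢ ln pᵢ term: 0.0778×(-2.5539)=-0.1986, 0.0056×(-5.1930)=-0.0288, 0.0556×(-2.8904)=-0.1606, 0.0778×(-2.5539)=-0.1986, 0.0333×(-3.4012)=-0.1134, 0.6778×(-0.3889)=-0.2636, 0.0722×(-2.6280)=-0.1898.
Sum = -1.1535, so H' = 1.15.

1.15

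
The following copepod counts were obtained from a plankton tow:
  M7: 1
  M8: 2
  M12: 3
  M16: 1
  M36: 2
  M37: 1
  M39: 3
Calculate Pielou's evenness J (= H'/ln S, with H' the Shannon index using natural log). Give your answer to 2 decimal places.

0.95

Total N = 1+2+3+1+2+1+3 = 13, so the proportions are 0.0769, 0.1538, 0.2308, 0.0769, 0.1538, 0.0769, 0.2308 (working shown to 4 dp, full precision carried).
H' = −Σ pᵢ ln pᵢ = −((-0.1973) + (-0.2880) + (-0.3384) + (-0.1973) + (-0.2880) + (-0.1973) + (-0.3384)) = 1.8446.
With S = 7 species, ln S = 1.9459, so J = 1.8446/1.9459 = 0.9479, i.e. 0.95 to 2 decimal places.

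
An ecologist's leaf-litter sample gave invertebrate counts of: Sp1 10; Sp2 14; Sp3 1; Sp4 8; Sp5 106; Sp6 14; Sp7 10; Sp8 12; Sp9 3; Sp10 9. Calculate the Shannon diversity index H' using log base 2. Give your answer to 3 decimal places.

Total N = 10+14+1+8+106+14+10+12+3+9 = 187, so the proportions are 0.05348, 0.07487, 0.00535, 0.04278, 0.56684, 0.07487, 0.05348, 0.06417, 0.01604, 0.04813 (working shown to 5 dp, full precision carried).
Each pᵢ log₂ pᵢ term: 0.05348×(-4.22497)=-0.22593, 0.07487×(-3.73954)=-0.27997, 0.00535×(-7.54689)=-0.04036, 0.04278×(-4.54689)=-0.19452, 0.56684×(-0.81897)=-0.46423, 0.07487×(-3.73954)=-0.27997, 0.05348×(-4.22497)=-0.22593, 0.06417×(-3.96193)=-0.25424, 0.01604×(-5.96193)=-0.09565, 0.04813×(-4.37697)=-0.21066.
Sum = -2.27145, so H' = 2.271.

2.271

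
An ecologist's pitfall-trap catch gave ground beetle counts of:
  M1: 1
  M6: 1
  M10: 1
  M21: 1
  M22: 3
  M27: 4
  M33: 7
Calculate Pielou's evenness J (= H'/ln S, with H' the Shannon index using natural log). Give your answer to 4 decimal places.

Total N = 1+1+1+1+3+4+7 = 18, so the proportions are 0.055556, 0.055556, 0.055556, 0.055556, 0.166667, 0.222222, 0.388889 (working shown to 6 dp, full precision carried).
H' = −Σ pᵢ ln pᵢ = −((-0.160576) + (-0.160576) + (-0.160576) + (-0.160576) + (-0.298627) + (-0.334239) + (-0.367291)) = 1.642461.
With S = 7 species, ln S = 1.945910, so J = 1.642461/1.945910 = 0.844058, i.e. 0.8441 to 4 decimal places.

0.8441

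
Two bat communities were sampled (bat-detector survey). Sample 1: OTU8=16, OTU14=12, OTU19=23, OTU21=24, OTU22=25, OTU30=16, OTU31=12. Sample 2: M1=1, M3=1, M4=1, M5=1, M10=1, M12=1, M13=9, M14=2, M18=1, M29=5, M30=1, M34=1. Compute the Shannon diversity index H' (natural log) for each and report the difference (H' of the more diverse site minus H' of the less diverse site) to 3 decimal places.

Sample 1: N=128, proportions 0.125, 0.09375, 0.1796875, 0.1875, 0.1953125, 0.125, 0.09375, giving H' = 1.9049822 (working shown to 7 dp, full precision carried).
Sample 2: N=25, proportions 0.04, 0.04, 0.04, 0.04, 0.04, 0.04, 0.36, 0.08, 0.04, 0.2, 0.04, 0.04, giving H' = 2.0505356.
Difference = |1.9049822 − 2.0505356| = 0.1455534, i.e. 0.146 to 3 decimal places.

0.146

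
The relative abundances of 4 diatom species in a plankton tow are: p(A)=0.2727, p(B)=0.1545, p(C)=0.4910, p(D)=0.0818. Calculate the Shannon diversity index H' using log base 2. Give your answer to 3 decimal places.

Each pᵢ log₂ pᵢ term (working shown to 5 dp, full precision carried): 0.2727×(-1.87461)=-0.51121, 0.1545×(-2.69432)=-0.41627, 0.491×(-1.02621)=-0.50387, 0.0818×(-3.61176)=-0.29544.
Sum = -1.72679, so H' = 1.727.

1.727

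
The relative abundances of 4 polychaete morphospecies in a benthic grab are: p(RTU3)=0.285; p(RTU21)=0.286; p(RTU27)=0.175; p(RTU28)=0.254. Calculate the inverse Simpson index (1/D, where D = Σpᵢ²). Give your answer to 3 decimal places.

3.874

D = 0.285² + 0.286² + 0.175² + 0.254² = 0.0812250 + 0.0817960 + 0.0306250 + 0.0645160 = 0.2581620 (working shown to 7 dp, full precision carried).
So 1/D = 3.87354, i.e. 3.874 to 3 decimal places.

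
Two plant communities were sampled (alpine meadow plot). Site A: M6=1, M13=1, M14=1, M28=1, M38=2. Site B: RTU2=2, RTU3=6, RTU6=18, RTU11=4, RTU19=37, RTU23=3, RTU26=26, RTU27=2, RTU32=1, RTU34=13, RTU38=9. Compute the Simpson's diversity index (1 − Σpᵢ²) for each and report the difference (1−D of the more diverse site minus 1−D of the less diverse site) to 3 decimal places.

Site A: N=6, proportions 0.16667, 0.16667, 0.16667, 0.16667, 0.33333, giving 1−D = 0.77778 (working shown to 5 dp, full precision carried).
Site B: N=121, proportions 0.01653, 0.04959, 0.14876, 0.03306, 0.30579, 0.02479, 0.21488, 0.01653, 0.00826, 0.10744, 0.07438, giving 1−D = 0.81634.
Difference = |0.77778 − 0.81634| = 0.03856, i.e. 0.039 to 3 decimal places.

0.039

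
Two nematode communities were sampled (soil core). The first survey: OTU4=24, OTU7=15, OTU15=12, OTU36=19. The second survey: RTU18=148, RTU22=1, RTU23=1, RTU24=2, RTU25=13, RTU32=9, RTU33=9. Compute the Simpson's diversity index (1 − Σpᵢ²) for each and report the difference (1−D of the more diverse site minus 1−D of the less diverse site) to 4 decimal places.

0.3976

The first survey: N=70, proportions 0.342857, 0.214286, 0.171429, 0.271429, giving 1−D = 0.733469 (working shown to 6 dp, full precision carried).
The second survey: N=183, proportions 0.808743, 0.005464, 0.005464, 0.010929, 0.071038, 0.04918, 0.04918, giving 1−D = 0.335871.
Difference = |0.733469 − 0.335871| = 0.397598, i.e. 0.3976 to 4 decimal places.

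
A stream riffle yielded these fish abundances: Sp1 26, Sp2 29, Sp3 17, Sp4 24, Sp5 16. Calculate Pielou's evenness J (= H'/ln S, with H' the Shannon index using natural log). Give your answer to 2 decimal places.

0.98

Total N = 26+29+17+24+16 = 112, so the proportions are 0.2321, 0.2589, 0.1518, 0.2143, 0.1429 (working shown to 4 dp, full precision carried).
H' = −Σ pᵢ ln pᵢ = −((-0.3390) + (-0.3499) + (-0.2862) + (-0.3301) + (-0.2780)) = 1.5831.
With S = 5 species, ln S = 1.6094, so J = 1.5831/1.6094 = 0.9837, i.e. 0.98 to 2 decimal places.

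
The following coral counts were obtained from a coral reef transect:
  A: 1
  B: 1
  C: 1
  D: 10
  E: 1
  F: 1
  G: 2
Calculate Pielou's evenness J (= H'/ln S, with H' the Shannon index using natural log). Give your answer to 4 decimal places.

Total N = 1+1+1+10+1+1+2 = 17, so the proportions are 0.058824, 0.058824, 0.058824, 0.588235, 0.058824, 0.058824, 0.117647 (working shown to 6 dp, full precision carried).
H' = −Σ pᵢ ln pᵢ = −((-0.166660) + (-0.166660) + (-0.166660) + (-0.312134) + (-0.166660) + (-0.166660) + (-0.251772)) = 1.397205.
With S = 7 species, ln S = 1.945910, so J = 1.397205/1.945910 = 0.718021, i.e. 0.7180 to 4 decimal places.

0.7180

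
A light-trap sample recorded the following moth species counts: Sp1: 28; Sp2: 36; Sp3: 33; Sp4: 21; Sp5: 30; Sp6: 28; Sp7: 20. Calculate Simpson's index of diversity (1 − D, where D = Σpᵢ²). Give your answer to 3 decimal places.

Total N = 28+36+33+21+30+28+20 = 196, so the proportions are 0.14286, 0.18367, 0.16837, 0.10714, 0.15306, 0.14286, 0.10204 (working shown to 5 dp, full precision carried).
D = 0.14286² + 0.18367² + 0.16837² + 0.10714² + 0.15306² + 0.14286² + 0.10204² = 0.02041 + 0.03374 + 0.02835 + 0.01148 + 0.02343 + 0.02041 + 0.01041 = 0.14822.
So 1 − D = 0.85178, i.e. 0.852 to 3 decimal places.

0.852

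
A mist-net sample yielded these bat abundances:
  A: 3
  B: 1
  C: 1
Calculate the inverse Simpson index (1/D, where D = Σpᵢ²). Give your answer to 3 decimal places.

Total N = 3+1+1 = 5, so the proportions are 0.6, 0.2, 0.2 (working shown to 6 dp, full precision carried).
D = 0.6² + 0.2² + 0.2² = 0.360000 + 0.040000 + 0.040000 = 0.440000.
So 1/D = 2.27273, i.e. 2.273 to 3 decimal places.

2.273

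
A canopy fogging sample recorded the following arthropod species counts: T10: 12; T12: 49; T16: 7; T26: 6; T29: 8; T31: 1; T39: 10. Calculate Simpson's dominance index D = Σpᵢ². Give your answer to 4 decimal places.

0.3232

Total N = 12+49+7+6+8+1+10 = 93, so the proportions are 0.129032, 0.526882, 0.075269, 0.064516, 0.086022, 0.010753, 0.107527 (working shown to 6 dp, full precision carried).
D = 0.129032² + 0.526882² + 0.075269² + 0.064516² + 0.086022² + 0.010753² + 0.107527² = 0.016649 + 0.277604 + 0.005665 + 0.004162 + 0.007400 + 0.000116 + 0.011562 = 0.323159.
To 4 decimal places, D = 0.3232.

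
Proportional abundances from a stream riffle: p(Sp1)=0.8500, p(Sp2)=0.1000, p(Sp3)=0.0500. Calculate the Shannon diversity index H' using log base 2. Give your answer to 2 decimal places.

0.75

Each pᵢ log₂ pᵢ term (working shown to 4 dp, full precision carried): 0.85×(-0.2345)=-0.1993, 0.1×(-3.3219)=-0.3322, 0.05×(-4.3219)=-0.2161.
Sum = -0.7476, so H' = 0.75.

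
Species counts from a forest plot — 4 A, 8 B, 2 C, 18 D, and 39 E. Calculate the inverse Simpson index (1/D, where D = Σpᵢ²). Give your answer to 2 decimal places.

Total N = 4+8+2+18+39 = 71, so the proportions are 0.05634, 0.11268, 0.02817, 0.25352, 0.5493 (working shown to 5 dp, full precision carried).
D = 0.05634² + 0.11268² + 0.02817² + 0.25352² + 0.5493² = 0.00317 + 0.01270 + 0.00079 + 0.06427 + 0.30173 = 0.38266.
So 1/D = 2.6133, i.e. 2.61 to 2 decimal places.

2.61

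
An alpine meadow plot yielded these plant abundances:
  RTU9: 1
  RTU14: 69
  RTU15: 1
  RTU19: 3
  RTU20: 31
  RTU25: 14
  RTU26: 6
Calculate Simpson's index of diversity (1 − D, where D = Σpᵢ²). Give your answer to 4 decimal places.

Total N = 1+69+1+3+31+14+6 = 125, so the proportions are 0.008, 0.552, 0.008, 0.024, 0.248, 0.112, 0.048 (working shown to 6 dp, full precision carried).
D = 0.008² + 0.552² + 0.008² + 0.024² + 0.248² + 0.112² + 0.048² = 0.000064 + 0.304704 + 0.000064 + 0.000576 + 0.061504 + 0.012544 + 0.002304 = 0.381760.
So 1 − D = 0.618240, i.e. 0.6182 to 4 decimal places.

0.6182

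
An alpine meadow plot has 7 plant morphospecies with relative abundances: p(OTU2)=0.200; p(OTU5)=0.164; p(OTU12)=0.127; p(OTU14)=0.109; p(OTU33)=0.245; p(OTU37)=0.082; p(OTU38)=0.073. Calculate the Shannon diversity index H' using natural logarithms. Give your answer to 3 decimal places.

Each pᵢ ln pᵢ term (working shown to 5 dp, full precision carried): 0.2×(-1.60944)=-0.32189, 0.164×(-1.80789)=-0.29649, 0.127×(-2.06357)=-0.26207, 0.109×(-2.21641)=-0.24159, 0.245×(-1.40650)=-0.34459, 0.082×(-2.50104)=-0.20508, 0.073×(-2.61730)=-0.19106.
Sum = -1.86278, so H' = 1.863.

1.863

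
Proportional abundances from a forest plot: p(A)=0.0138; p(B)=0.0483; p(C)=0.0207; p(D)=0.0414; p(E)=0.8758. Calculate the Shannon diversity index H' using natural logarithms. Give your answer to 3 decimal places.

Each pᵢ ln pᵢ term (working shown to 5 dp, full precision carried): 0.0138×(-4.28309)=-0.05911, 0.0483×(-3.03032)=-0.14636, 0.0207×(-3.87762)=-0.08027, 0.0414×(-3.18447)=-0.13184, 0.8758×(-0.13262)=-0.11615.
Sum = -0.53372, so H' = 0.534.

0.534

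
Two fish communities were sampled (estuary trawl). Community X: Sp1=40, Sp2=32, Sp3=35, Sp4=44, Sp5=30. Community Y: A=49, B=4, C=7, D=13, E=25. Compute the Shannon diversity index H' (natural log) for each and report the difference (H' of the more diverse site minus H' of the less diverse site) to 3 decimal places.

0.317

Community X: N=181, proportions 0.22099, 0.1768, 0.19337, 0.24309, 0.16575, giving H' = 1.59940 (working shown to 5 dp, full precision carried).
Community Y: N=98, proportions 0.5, 0.04082, 0.07143, 0.13265, 0.2551, giving H' = 1.28209.
Difference = |1.59940 − 1.28209| = 0.31731, i.e. 0.317 to 3 decimal places.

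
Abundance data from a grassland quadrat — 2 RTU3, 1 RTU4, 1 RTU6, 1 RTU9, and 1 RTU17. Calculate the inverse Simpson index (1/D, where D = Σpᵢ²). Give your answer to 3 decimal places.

4.500

Total N = 2+1+1+1+1 = 6, so the proportions are 0.3333333, 0.1666667, 0.1666667, 0.1666667, 0.1666667 (working shown to 7 dp, full precision carried).
D = 0.3333333² + 0.1666667² + 0.1666667² + 0.1666667² + 0.1666667² = 0.1111111 + 0.0277778 + 0.0277778 + 0.0277778 + 0.0277778 = 0.2222222.
So 1/D = 4.50000, i.e. 4.500 to 3 decimal places.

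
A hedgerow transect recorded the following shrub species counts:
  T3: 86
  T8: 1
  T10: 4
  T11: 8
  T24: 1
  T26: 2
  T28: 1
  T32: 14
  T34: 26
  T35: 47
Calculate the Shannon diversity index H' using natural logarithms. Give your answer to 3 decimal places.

Total N = 86+1+4+8+1+2+1+14+26+47 = 190, so the proportions are 0.45263, 0.00526, 0.02105, 0.04211, 0.00526, 0.01053, 0.00526, 0.07368, 0.13684, 0.24737 (working shown to 5 dp, full precision carried).
Each pᵢ ln pᵢ term: 0.45263×(-0.79268)=-0.35879, 0.00526×(-5.24702)=-0.02762, 0.02105×(-3.86073)=-0.08128, 0.04211×(-3.16758)=-0.13337, 0.00526×(-5.24702)=-0.02762, 0.01053×(-4.55388)=-0.04794, 0.00526×(-5.24702)=-0.02762, 0.07368×(-2.60797)=-0.19217, 0.13684×(-1.98893)=-0.27217, 0.24737×(-1.39688)=-0.34554.
Sum = -1.51410, so H' = 1.514.

1.514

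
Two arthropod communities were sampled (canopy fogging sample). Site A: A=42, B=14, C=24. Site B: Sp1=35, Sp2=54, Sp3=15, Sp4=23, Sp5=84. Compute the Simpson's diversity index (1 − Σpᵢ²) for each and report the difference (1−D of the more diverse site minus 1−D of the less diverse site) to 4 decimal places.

0.1278

Site A: N=80, proportions 0.525, 0.175, 0.3, giving 1−D = 0.603750 (working shown to 6 dp, full precision carried).
Site B: N=211, proportions 0.165877, 0.255924, 0.07109, 0.109005, 0.398104, giving 1−D = 0.731565.
Difference = |0.603750 − 0.731565| = 0.127815, i.e. 0.1278 to 4 decimal places.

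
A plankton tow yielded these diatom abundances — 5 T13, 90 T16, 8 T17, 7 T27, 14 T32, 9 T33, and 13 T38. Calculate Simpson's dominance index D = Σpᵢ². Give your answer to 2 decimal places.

0.41

Total N = 5+90+8+7+14+9+13 = 146, so the proportions are 0.0342, 0.6164, 0.0548, 0.0479, 0.0959, 0.0616, 0.089 (working shown to 4 dp, full precision carried).
D = 0.0342² + 0.6164² + 0.0548² + 0.0479² + 0.0959² + 0.0616² + 0.089² = 0.0012 + 0.3800 + 0.0030 + 0.0023 + 0.0092 + 0.0038 + 0.0079 = 0.4074.
To 2 decimal places, D = 0.41.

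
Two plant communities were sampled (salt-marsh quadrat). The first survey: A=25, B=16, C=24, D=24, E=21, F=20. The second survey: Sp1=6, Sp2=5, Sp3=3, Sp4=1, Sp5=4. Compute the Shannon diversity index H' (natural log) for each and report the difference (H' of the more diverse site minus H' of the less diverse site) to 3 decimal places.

0.291

The first survey: N=130, proportions 0.1923077, 0.1230769, 0.1846154, 0.1846154, 0.1615385, 0.1538462, giving H' = 1.7811536 (working shown to 7 dp, full precision carried).
The second survey: N=19, proportions 0.3157895, 0.2631579, 0.1578947, 0.0526316, 0.2105263, giving H' = 1.4897674.
Difference = |1.7811536 − 1.4897674| = 0.2913862, i.e. 0.291 to 3 decimal places.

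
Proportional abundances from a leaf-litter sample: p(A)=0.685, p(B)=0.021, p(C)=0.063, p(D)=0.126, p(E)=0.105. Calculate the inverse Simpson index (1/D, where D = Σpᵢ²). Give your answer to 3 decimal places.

1.998

D = 0.685² + 0.021² + 0.063² + 0.126² + 0.105² = 0.469225 + 0.000441 + 0.003969 + 0.015876 + 0.011025 = 0.500536 (working shown to 6 dp, full precision carried).
So 1/D = 1.99786, i.e. 1.998 to 3 decimal places.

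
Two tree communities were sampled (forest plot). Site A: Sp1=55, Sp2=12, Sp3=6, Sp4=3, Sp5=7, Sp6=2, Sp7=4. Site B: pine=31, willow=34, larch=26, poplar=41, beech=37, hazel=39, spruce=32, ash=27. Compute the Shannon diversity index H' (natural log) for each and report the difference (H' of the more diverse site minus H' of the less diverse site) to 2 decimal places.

Site A: N=89, proportions 0.618, 0.1348, 0.0674, 0.0337, 0.0787, 0.0225, 0.0449, giving H' = 1.2884 (working shown to 4 dp, full precision carried).
Site B: N=267, proportions 0.1161, 0.1273, 0.0974, 0.1536, 0.1386, 0.1461, 0.1199, 0.1011, giving H' = 2.0678.
Difference = |1.2884 − 2.0678| = 0.7794, i.e. 0.78 to 2 decimal places.

0.78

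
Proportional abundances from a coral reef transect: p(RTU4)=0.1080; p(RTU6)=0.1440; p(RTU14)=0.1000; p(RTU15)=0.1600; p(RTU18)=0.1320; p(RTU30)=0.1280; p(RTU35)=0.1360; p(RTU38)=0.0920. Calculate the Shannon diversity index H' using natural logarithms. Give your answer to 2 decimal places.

Each pᵢ ln pᵢ term (working shown to 4 dp, full precision carried): 0.108×(-2.2256)=-0.2404, 0.144×(-1.9379)=-0.2791, 0.1×(-2.3026)=-0.2303, 0.16×(-1.8326)=-0.2932, 0.132×(-2.0250)=-0.2673, 0.128×(-2.0557)=-0.2631, 0.136×(-1.9951)=-0.2713, 0.092×(-2.3860)=-0.2195.
Sum = -2.0642, so H' = 2.06.

2.06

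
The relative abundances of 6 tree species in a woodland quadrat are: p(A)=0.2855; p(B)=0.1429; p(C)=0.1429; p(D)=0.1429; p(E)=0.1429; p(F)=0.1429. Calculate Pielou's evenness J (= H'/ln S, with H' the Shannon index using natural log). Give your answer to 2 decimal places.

H' = −Σ pᵢ ln pᵢ = −((-0.3579) + (-0.2780) + (-0.2780) + (-0.2780) + (-0.2780) + (-0.2780)) = 1.7480 (working shown to 4 dp, full precision carried).
With S = 6 species, ln S = 1.7918, so J = 1.7480/1.7918 = 0.9756, i.e. 0.98 to 2 decimal places.

0.98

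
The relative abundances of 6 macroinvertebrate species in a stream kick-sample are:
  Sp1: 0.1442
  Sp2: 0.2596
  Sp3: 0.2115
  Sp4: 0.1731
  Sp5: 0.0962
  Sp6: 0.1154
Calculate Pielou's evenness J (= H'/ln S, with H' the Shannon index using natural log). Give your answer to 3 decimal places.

0.969

H' = −Σ pᵢ ln pᵢ = −((-0.27925) + (-0.35010) + (-0.32857) + (-0.30360) + (-0.22524) + (-0.24919)) = 1.73595 (working shown to 5 dp, full precision carried).
With S = 6 species, ln S = 1.79176, so J = 1.73595/1.79176 = 0.96885, i.e. 0.969 to 3 decimal places.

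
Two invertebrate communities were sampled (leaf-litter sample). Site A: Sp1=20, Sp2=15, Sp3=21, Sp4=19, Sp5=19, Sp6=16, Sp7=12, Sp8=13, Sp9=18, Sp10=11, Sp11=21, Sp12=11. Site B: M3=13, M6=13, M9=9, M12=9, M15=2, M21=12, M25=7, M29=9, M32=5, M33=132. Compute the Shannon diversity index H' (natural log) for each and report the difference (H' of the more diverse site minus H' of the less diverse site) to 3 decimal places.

1.009

Site A: N=196, proportions 0.1020408, 0.0765306, 0.1071429, 0.0969388, 0.0969388, 0.0816327, 0.0612245, 0.0663265, 0.0918367, 0.0561224, 0.1071429, 0.0561224, giving H' = 2.4587317 (working shown to 7 dp, full precision carried).
Site B: N=211, proportions 0.0616114, 0.0616114, 0.042654, 0.042654, 0.0094787, 0.056872, 0.0331754, 0.042654, 0.0236967, 0.6255924, giving H' = 1.4494063.
Difference = |2.4587317 − 1.4494063| = 1.0093254, i.e. 1.009 to 3 decimal places.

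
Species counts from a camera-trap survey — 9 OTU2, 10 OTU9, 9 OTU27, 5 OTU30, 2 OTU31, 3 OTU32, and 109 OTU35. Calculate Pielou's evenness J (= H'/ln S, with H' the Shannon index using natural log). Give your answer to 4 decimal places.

0.5137

Total N = 9+10+9+5+2+3+109 = 147, so the proportions are 0.061224, 0.068027, 0.061224, 0.034014, 0.013605, 0.020408, 0.741497 (working shown to 6 dp, full precision carried).
H' = −Σ pᵢ ln pᵢ = −((-0.171013) + (-0.182847) + (-0.171013) + (-0.115000) + (-0.058466) + (-0.079425) + (-0.221770)) = 0.999534.
With S = 7 species, ln S = 1.945910, so J = 0.999534/1.945910 = 0.513659, i.e. 0.5137 to 4 decimal places.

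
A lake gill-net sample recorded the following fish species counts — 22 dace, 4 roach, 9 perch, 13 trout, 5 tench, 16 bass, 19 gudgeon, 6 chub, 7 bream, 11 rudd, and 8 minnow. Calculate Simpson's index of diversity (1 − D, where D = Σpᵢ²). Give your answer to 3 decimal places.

Total N = 22+4+9+13+5+16+19+6+7+11+8 = 120, so the proportions are 0.18333, 0.03333, 0.075, 0.10833, 0.04167, 0.13333, 0.15833, 0.05, 0.05833, 0.09167, 0.06667 (working shown to 5 dp, full precision carried).
D = 0.18333² + 0.03333² + 0.075² + 0.10833² + 0.04167² + 0.13333² + 0.15833² + 0.05² + 0.05833² + 0.09167² + 0.06667² = 0.03361 + 0.00111 + 0.00562 + 0.01174 + 0.00174 + 0.01778 + 0.02507 + 0.00250 + 0.00340 + 0.00840 + 0.00444 = 0.11542.
So 1 − D = 0.88458, i.e. 0.885 to 3 decimal places.

0.885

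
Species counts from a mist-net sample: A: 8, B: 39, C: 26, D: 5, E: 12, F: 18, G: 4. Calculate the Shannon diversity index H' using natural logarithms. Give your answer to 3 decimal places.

Total N = 8+39+26+5+12+18+4 = 112, so the proportions are 0.07143, 0.34821, 0.23214, 0.04464, 0.10714, 0.16071, 0.03571 (working shown to 5 dp, full precision carried).
Each pᵢ ln pᵢ term: 0.07143×(-2.63906)=-0.18850, 0.34821×(-1.05494)=-0.36734, 0.23214×(-1.46040)=-0.33902, 0.04464×(-3.10906)=-0.13880, 0.10714×(-2.23359)=-0.23931, 0.16071×(-1.82813)=-0.29381, 0.03571×(-3.33220)=-0.11901.
Sum = -1.68579, so H' = 1.686.

1.686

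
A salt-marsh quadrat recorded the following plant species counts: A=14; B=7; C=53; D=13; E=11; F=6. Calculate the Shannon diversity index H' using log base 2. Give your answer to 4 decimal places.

2.1023

Total N = 14+7+53+13+11+6 = 104, so the proportions are 0.134615, 0.067308, 0.509615, 0.125, 0.105769, 0.057692 (working shown to 6 dp, full precision carried).
Each pᵢ log₂ pᵢ term: 0.134615×(-2.893085)=-0.389454, 0.067308×(-3.893085)=-0.262035, 0.509615×(-0.972519)=-0.495611, 0.125×(-3.000000)=-0.375000, 0.105769×(-3.241008)=-0.342799, 0.057692×(-4.115477)=-0.237431.
Sum = -2.102329, so H' = 2.1023.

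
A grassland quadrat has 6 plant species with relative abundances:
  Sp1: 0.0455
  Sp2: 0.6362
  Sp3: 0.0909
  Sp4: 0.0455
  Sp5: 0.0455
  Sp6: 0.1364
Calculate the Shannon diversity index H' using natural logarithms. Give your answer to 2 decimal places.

Each pᵢ ln pᵢ term (working shown to 4 dp, full precision carried): 0.0455×(-3.0900)=-0.1406, 0.6362×(-0.4522)=-0.2877, 0.0909×(-2.3980)=-0.2180, 0.0455×(-3.0900)=-0.1406, 0.0455×(-3.0900)=-0.1406, 0.1364×(-1.9922)=-0.2717.
Sum = -1.1992, so H' = 1.20.

1.20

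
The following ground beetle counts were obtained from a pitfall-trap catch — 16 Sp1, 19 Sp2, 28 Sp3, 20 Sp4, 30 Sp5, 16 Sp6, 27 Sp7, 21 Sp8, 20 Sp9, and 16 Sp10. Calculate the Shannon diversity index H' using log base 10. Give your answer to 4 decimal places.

Total N = 16+19+28+20+30+16+27+21+20+16 = 213, so the proportions are 0.075117, 0.089202, 0.131455, 0.093897, 0.140845, 0.075117, 0.126761, 0.098592, 0.093897, 0.075117 (working shown to 6 dp, full precision carried).
Each pᵢ log₁₀ pᵢ term: 0.075117×(-1.124260)=-0.084451, 0.089202×(-1.049626)=-0.093629, 0.131455×(-0.881222)=-0.115841, 0.093897×(-1.027350)=-0.096465, 0.140845×(-0.851258)=-0.119896, 0.075117×(-1.124260)=-0.084451, 0.126761×(-0.897016)=-0.113706, 0.098592×(-1.006160)=-0.099199, 0.093897×(-1.027350)=-0.096465, 0.075117×(-1.124260)=-0.084451.
Sum = -0.988554, so H' = 0.9886.

0.9886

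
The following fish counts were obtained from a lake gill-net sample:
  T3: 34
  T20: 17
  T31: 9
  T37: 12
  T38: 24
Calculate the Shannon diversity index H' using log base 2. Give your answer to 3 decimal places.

Total N = 34+17+9+12+24 = 96, so the proportions are 0.35417, 0.17708, 0.09375, 0.125, 0.25 (working shown to 5 dp, full precision carried).
Each pᵢ log₂ pᵢ term: 0.35417×(-1.49750)=-0.53036, 0.17708×(-2.49750)=-0.44227, 0.09375×(-3.41504)=-0.32016, 0.125×(-3.00000)=-0.37500, 0.25×(-2.00000)=-0.50000.
Sum = -2.16779, so H' = 2.168.

2.168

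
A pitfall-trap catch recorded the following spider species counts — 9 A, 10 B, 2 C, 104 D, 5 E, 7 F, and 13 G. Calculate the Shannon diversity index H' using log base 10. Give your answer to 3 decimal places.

Total N = 9+10+2+104+5+7+13 = 150, so the proportions are 0.06, 0.06667, 0.01333, 0.69333, 0.03333, 0.04667, 0.08667 (working shown to 5 dp, full precision carried).
Each pᵢ log₁₀ pᵢ term: 0.06×(-1.22185)=-0.07331, 0.06667×(-1.17609)=-0.07841, 0.01333×(-1.87506)=-0.02500, 0.69333×(-0.15906)=-0.11028, 0.03333×(-1.47712)=-0.04924, 0.04667×(-1.33099)=-0.06211, 0.08667×(-1.06215)=-0.09205.
Sum = -0.49040, so H' = 0.490.

0.490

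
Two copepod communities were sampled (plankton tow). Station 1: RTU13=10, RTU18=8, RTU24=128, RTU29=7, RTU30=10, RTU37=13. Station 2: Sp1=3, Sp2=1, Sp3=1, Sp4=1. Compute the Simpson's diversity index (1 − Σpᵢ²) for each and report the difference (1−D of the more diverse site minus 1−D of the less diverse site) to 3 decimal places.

0.211

Station 1: N=176, proportions 0.056818, 0.045455, 0.727273, 0.039773, 0.056818, 0.073864, giving 1−D = 0.455514 (working shown to 6 dp, full precision carried).
Station 2: N=6, proportions 0.5, 0.166667, 0.166667, 0.166667, giving 1−D = 0.666667.
Difference = |0.455514 − 0.666667| = 0.211153, i.e. 0.211 to 3 decimal places.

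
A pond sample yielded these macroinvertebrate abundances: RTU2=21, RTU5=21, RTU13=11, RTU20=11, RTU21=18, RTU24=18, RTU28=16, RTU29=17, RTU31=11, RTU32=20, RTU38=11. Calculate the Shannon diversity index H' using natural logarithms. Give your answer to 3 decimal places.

Total N = 21+21+11+11+18+18+16+17+11+20+11 = 175, so the proportions are 0.12, 0.12, 0.06286, 0.06286, 0.10286, 0.10286, 0.09143, 0.09714, 0.06286, 0.11429, 0.06286 (working shown to 5 dp, full precision carried).
Each pᵢ ln pᵢ term: 0.12×(-2.12026)=-0.25443, 0.12×(-2.12026)=-0.25443, 0.06286×(-2.76689)=-0.17392, 0.06286×(-2.76689)=-0.17392, 0.10286×(-2.27441)=-0.23394, 0.10286×(-2.27441)=-0.23394, 0.09143×(-2.39220)=-0.21872, 0.09714×(-2.33157)=-0.22650, 0.06286×(-2.76689)=-0.17392, 0.11429×(-2.16905)=-0.24789, 0.06286×(-2.76689)=-0.17392.
Sum = -2.36552, so H' = 2.366.

2.366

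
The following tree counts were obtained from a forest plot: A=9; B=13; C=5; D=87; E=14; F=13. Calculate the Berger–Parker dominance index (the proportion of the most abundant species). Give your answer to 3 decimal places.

0.617

Total N = 9+13+5+87+14+13 = 141, so the proportions are 0.06383, 0.0922, 0.03546, 0.61702, 0.09929, 0.0922 (working shown to 5 dp, full precision carried).
The largest proportion is 0.61702, i.e. d = 0.617 to 3 decimal places.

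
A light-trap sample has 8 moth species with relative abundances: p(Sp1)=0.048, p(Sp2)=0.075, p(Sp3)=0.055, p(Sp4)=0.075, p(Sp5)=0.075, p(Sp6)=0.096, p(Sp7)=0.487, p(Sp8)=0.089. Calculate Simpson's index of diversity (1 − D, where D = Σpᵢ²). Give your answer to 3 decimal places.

D = 0.048² + 0.075² + 0.055² + 0.075² + 0.075² + 0.096² + 0.487² + 0.089² = 0.002304 + 0.005625 + 0.003025 + 0.005625 + 0.005625 + 0.009216 + 0.237169 + 0.007921 = 0.276510 (working shown to 6 dp, full precision carried).
So 1 − D = 0.723490, i.e. 0.723 to 3 decimal places.

0.723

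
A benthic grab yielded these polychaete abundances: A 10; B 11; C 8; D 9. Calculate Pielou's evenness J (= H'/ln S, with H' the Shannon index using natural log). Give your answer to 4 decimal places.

0.9950

Total N = 10+11+8+9 = 38, so the proportions are 0.263158, 0.289474, 0.210526, 0.236842 (working shown to 6 dp, full precision carried).
H' = −Σ pᵢ ln pᵢ = −((-0.351316) + (-0.358858) + (-0.328030) + (-0.341138)) = 1.379343.
With S = 4 species, ln S = 1.386294, so J = 1.379343/1.386294 = 0.994985, i.e. 0.9950 to 4 decimal places.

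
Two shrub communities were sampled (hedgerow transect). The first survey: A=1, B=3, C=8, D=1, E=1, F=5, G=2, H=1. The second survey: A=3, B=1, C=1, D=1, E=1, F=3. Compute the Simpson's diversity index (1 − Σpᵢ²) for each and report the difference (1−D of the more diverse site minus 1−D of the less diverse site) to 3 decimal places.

The first survey: N=22, proportions 0.04545, 0.13636, 0.36364, 0.04545, 0.04545, 0.22727, 0.09091, 0.04545, giving 1−D = 0.78099 (working shown to 5 dp, full precision carried).
The second survey: N=10, proportions 0.3, 0.1, 0.1, 0.1, 0.1, 0.3, giving 1−D = 0.78000.
Difference = |0.78099 − 0.78000| = 0.00099, i.e. 0.001 to 3 decimal places.

0.001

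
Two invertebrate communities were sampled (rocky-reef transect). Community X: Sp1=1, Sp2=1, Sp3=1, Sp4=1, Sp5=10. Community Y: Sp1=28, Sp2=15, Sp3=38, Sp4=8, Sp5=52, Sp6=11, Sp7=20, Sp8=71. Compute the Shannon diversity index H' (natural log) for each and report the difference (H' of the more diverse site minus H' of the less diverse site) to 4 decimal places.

0.8642

Community X: N=14, proportions 0.0714286, 0.0714286, 0.0714286, 0.0714286, 0.7142857, giving H' = 0.9943537 (working shown to 7 dp, full precision carried).
Community Y: N=243, proportions 0.1152263, 0.0617284, 0.1563786, 0.0329218, 0.2139918, 0.0452675, 0.0823045, 0.2921811, giving H' = 1.8585235.
Difference = |0.9943537 − 1.8585235| = 0.8641698, i.e. 0.8642 to 4 decimal places.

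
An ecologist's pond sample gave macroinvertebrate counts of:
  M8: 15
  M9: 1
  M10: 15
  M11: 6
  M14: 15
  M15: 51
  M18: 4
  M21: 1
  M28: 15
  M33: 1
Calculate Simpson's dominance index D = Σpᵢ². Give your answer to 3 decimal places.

0.231

Total N = 15+1+15+6+15+51+4+1+15+1 = 124, so the proportions are 0.12097, 0.00806, 0.12097, 0.04839, 0.12097, 0.41129, 0.03226, 0.00806, 0.12097, 0.00806 (working shown to 5 dp, full precision carried).
D = 0.12097² + 0.00806² + 0.12097² + 0.04839² + 0.12097² + 0.41129² + 0.03226² + 0.00806² + 0.12097² + 0.00806² = 0.01463 + 0.00007 + 0.01463 + 0.00234 + 0.01463 + 0.16916 + 0.00104 + 0.00007 + 0.01463 + 0.00007 = 0.23127.
To 3 decimal places, D = 0.231.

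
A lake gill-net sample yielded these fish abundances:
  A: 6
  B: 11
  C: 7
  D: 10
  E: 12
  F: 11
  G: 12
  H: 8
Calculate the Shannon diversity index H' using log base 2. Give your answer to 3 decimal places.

Total N = 6+11+7+10+12+11+12+8 = 77, so the proportions are 0.07792, 0.14286, 0.09091, 0.12987, 0.15584, 0.14286, 0.15584, 0.1039 (working shown to 5 dp, full precision carried).
Each pᵢ log₂ pᵢ term: 0.07792×(-3.68182)=-0.28690, 0.14286×(-2.80735)=-0.40105, 0.09091×(-3.45943)=-0.31449, 0.12987×(-2.94486)=-0.38245, 0.15584×(-2.68182)=-0.41795, 0.14286×(-2.80735)=-0.40105, 0.15584×(-2.68182)=-0.41795, 0.1039×(-3.26679)=-0.33941.
Sum = -2.96124, so H' = 2.961.

2.961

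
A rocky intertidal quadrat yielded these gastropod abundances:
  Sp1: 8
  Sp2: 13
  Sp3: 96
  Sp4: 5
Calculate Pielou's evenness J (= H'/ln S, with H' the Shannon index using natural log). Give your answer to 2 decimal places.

0.53

Total N = 8+13+96+5 = 122, so the proportions are 0.0656, 0.1066, 0.7869, 0.041 (working shown to 4 dp, full precision carried).
H' = −Σ pᵢ ln pᵢ = −((-0.1787) + (-0.2386) + (-0.1886) + (-0.1309)) = 0.7368.
With S = 4 species, ln S = 1.3863, so J = 0.7368/1.3863 = 0.5315, i.e. 0.53 to 2 decimal places.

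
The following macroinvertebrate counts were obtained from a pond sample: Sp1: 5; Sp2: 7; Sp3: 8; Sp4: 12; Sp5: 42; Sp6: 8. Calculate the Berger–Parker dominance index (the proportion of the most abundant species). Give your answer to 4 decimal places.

0.5122

Total N = 5+7+8+12+42+8 = 82, so the proportions are 0.060976, 0.085366, 0.097561, 0.146341, 0.512195, 0.097561 (working shown to 6 dp, full precision carried).
The largest proportion is 0.512195, i.e. d = 0.5122 to 4 decimal places.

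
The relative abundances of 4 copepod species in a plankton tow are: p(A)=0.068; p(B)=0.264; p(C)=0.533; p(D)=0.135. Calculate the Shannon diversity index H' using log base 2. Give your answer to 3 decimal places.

1.645

Each pᵢ log₂ pᵢ term (working shown to 5 dp, full precision carried): 0.068×(-3.87832)=-0.26373, 0.264×(-1.92139)=-0.50725, 0.533×(-0.90779)=-0.48385, 0.135×(-2.88897)=-0.39001.
Sum = -1.64484, so H' = 1.645.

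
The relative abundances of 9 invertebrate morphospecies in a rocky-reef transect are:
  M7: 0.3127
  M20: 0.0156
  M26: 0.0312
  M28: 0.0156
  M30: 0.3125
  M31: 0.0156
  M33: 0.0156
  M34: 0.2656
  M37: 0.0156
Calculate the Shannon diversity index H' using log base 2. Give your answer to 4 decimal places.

2.1811

Each pᵢ log₂ pᵢ term (working shown to 6 dp, full precision carried): 0.3127×(-1.677149)=-0.524444, 0.0156×(-6.002310)=-0.093636, 0.0312×(-5.002310)=-0.156072, 0.0156×(-6.002310)=-0.093636, 0.3125×(-1.678072)=-0.524397, 0.0156×(-6.002310)=-0.093636, 0.0156×(-6.002310)=-0.093636, 0.2656×(-1.912673)=-0.508006, 0.0156×(-6.002310)=-0.093636.
Sum = -2.181100, so H' = 2.1811.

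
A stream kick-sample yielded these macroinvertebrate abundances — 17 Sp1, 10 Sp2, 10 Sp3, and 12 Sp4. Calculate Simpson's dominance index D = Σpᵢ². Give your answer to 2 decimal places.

0.26

Total N = 17+10+10+12 = 49, so the proportions are 0.3469, 0.2041, 0.2041, 0.2449 (working shown to 4 dp, full precision carried).
D = 0.3469² + 0.2041² + 0.2041² + 0.2449² = 0.1204 + 0.0416 + 0.0416 + 0.0600 = 0.2636.
To 2 decimal places, D = 0.26.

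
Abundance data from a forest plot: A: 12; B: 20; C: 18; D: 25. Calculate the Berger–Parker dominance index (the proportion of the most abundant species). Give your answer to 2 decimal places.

0.33

Total N = 12+20+18+25 = 75, so the proportions are 0.16, 0.2667, 0.24, 0.3333 (working shown to 4 dp, full precision carried).
The largest proportion is 0.3333, i.e. d = 0.33 to 2 decimal places.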